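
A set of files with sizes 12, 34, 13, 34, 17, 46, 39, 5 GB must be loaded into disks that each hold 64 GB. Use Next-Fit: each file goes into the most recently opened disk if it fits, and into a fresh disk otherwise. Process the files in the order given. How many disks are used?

Put 12 GB in disk 1; 52 GB remain.
Put 34 GB in disk 1; 18 GB remain.
Put 13 GB in disk 1; 5 GB remain.
Put 34 GB in disk 2; 30 GB remain.
Put 17 GB in disk 2; 13 GB remain.
Put 46 GB in disk 3; 18 GB remain.
Put 39 GB in disk 4; 25 GB remain.
Put 5 GB in disk 4; 20 GB remain.

4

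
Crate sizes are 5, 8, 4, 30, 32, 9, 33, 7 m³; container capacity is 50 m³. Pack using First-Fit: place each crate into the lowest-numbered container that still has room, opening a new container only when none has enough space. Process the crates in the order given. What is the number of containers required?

container 1: place 5 m³, 45 m³ left
container 1: place 8 m³, 37 m³ left
container 1: place 4 m³, 33 m³ left
container 1: place 30 m³, 3 m³ left
container 2: place 32 m³, 18 m³ left
container 2: place 9 m³, 9 m³ left
container 3: place 33 m³, 17 m³ left
container 2: place 7 m³, 2 m³ left

3 containers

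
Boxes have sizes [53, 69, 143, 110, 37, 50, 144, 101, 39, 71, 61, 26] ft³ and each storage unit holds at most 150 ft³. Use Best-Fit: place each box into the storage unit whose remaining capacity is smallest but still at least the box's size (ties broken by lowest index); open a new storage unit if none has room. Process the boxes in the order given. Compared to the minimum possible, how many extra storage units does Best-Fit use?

0

Best-Fit: [53,69,26] [143] [110,37] [50,71] [144] [101,39] [61] → 7 storage units.
Total size 904 ft³; any packing needs at least ⌈904/150⌉ = 7 storage units.
So 7 is already optimal.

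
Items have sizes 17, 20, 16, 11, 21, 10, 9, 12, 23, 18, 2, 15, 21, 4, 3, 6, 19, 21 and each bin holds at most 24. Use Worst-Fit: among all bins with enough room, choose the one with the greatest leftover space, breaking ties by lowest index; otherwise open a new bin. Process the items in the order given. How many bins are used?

17 → bin 1 (remaining 7)
20 → bin 2 (remaining 4)
16 → bin 3 (remaining 8)
11 → bin 4 (remaining 13)
21 → bin 5 (remaining 3)
10 → bin 4 (remaining 3)
9 → bin 6 (remaining 15)
12 → bin 6 (remaining 3)
23 → bin 7 (remaining 1)
18 → bin 8 (remaining 6)
2 → bin 3 (remaining 6)
15 → bin 9 (remaining 9)
21 → bin 10 (remaining 3)
4 → bin 9 (remaining 5)
3 → bin 1 (remaining 4)
6 → bin 3 (remaining 0)
19 → bin 11 (remaining 5)
21 → bin 12 (remaining 3)
Final bins: [17,3] [20] [16,2,6] [11,10] [21] [9,12] [23] [18] [15,4] [21] [19] [21].

12 bins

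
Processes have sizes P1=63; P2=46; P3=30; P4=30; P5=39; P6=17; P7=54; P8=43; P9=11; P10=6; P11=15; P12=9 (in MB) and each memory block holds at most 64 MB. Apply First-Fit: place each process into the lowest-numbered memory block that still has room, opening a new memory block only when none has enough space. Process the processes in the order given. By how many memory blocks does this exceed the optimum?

0

First-Fit: [63] [46,17] [30,30] [39,11,6] [54,9] [43,15] → 6 memory blocks.
Total size 363 MB; any packing needs at least ⌈363/64⌉ = 6 memory blocks.
So 6 is already optimal.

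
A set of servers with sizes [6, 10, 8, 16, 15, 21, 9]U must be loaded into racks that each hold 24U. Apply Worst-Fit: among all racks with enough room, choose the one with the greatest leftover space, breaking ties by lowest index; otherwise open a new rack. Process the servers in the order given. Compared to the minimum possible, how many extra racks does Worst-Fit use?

0

Worst-Fit: [6,10,8] [16] [15,9] [21] → 4 racks.
Total size 85U; any packing needs at least ⌈85/24⌉ = 4 racks.
So 4 is already optimal.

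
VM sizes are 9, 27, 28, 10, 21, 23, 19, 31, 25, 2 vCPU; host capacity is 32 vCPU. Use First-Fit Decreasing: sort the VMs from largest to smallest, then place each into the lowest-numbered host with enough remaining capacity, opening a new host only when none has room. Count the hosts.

Sorted descending: 31, 28, 27, 25, 23, 21, 19, 10, 9, 2.
host 1: place 31 vCPU, 1 vCPU left
host 2: place 28 vCPU, 4 vCPU left
host 3: place 27 vCPU, 5 vCPU left
host 4: place 25 vCPU, 7 vCPU left
host 5: place 23 vCPU, 9 vCPU left
host 6: place 21 vCPU, 11 vCPU left
host 7: place 19 vCPU, 13 vCPU left
host 6: place 10 vCPU, 1 vCPU left
host 5: place 9 vCPU, 0 vCPU left
host 2: place 2 vCPU, 2 vCPU left
Final hosts: [31] [28,2] [27] [25] [23,9] [21,10] [19].

7 hosts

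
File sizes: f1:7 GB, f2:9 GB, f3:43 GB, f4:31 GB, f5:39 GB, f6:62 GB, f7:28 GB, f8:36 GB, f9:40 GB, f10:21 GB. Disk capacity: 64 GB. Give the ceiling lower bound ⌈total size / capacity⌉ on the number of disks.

Total size = 7 + 9 + 43 + 31 + 39 + 62 + 28 + 36 + 40 + 21 = 316 GB.
⌈316 / 64⌉ = 5.

5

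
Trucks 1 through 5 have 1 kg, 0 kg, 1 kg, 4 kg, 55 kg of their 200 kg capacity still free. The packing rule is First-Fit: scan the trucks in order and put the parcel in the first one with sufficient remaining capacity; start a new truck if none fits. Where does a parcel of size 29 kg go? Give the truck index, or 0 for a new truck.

5

Trucks with room: truck 5 (55 kg).
The first with room is truck 5.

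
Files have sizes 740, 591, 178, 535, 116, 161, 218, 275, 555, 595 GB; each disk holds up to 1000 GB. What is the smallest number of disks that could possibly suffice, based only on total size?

4

Total size = 740 + 591 + 178 + 535 + 116 + 161 + 218 + 275 + 555 + 595 = 3964 GB.
⌈3964 / 1000⌉ = 4.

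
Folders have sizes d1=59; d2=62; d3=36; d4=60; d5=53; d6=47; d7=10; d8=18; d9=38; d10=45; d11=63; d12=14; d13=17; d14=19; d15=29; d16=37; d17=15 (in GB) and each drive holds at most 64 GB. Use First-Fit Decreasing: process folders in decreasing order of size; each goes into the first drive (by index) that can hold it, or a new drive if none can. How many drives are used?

11 drives

Sorted descending: 63, 62, 60, 59, 53, 47, 45, 38, 37, 36, 29, 19, 18, 17, 15, 14, 10.
63 GB → drive 1 (remaining 1 GB)
62 GB → drive 2 (remaining 2 GB)
60 GB → drive 3 (remaining 4 GB)
59 GB → drive 4 (remaining 5 GB)
53 GB → drive 5 (remaining 11 GB)
47 GB → drive 6 (remaining 17 GB)
45 GB → drive 7 (remaining 19 GB)
38 GB → drive 8 (remaining 26 GB)
37 GB → drive 9 (remaining 27 GB)
36 GB → drive 10 (remaining 28 GB)
29 GB → drive 11 (remaining 35 GB)
19 GB → drive 7 (remaining 0 GB)
18 GB → drive 8 (remaining 8 GB)
17 GB → drive 6 (remaining 0 GB)
15 GB → drive 9 (remaining 12 GB)
14 GB → drive 10 (remaining 14 GB)
10 GB → drive 5 (remaining 1 GB)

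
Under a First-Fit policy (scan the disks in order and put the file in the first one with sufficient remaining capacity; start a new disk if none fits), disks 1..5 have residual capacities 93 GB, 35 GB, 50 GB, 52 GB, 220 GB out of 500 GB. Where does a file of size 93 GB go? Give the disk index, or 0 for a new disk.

Disks with room: disk 1 (93 GB), disk 5 (220 GB).
The first with room is disk 1.

1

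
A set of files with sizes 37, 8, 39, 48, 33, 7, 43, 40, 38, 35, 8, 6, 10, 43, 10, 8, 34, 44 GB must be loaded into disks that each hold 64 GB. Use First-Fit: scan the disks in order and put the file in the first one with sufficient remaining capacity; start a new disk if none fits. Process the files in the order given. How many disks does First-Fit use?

11

disk 1: place 37 GB, 27 GB left
disk 1: place 8 GB, 19 GB left
disk 2: place 39 GB, 25 GB left
disk 3: place 48 GB, 16 GB left
disk 4: place 33 GB, 31 GB left
disk 1: place 7 GB, 12 GB left
disk 5: place 43 GB, 21 GB left
disk 6: place 40 GB, 24 GB left
disk 7: place 38 GB, 26 GB left
disk 8: place 35 GB, 29 GB left
disk 1: place 8 GB, 4 GB left
disk 2: place 6 GB, 19 GB left
disk 2: place 10 GB, 9 GB left
disk 9: place 43 GB, 21 GB left
disk 3: place 10 GB, 6 GB left
disk 2: place 8 GB, 1 GB left
disk 10: place 34 GB, 30 GB left
disk 11: place 44 GB, 20 GB left
Final disks: [37,8,7,8] [39,6,10,8] [48,10] [33] [43] [40] [38] [35] [43] [34] [44].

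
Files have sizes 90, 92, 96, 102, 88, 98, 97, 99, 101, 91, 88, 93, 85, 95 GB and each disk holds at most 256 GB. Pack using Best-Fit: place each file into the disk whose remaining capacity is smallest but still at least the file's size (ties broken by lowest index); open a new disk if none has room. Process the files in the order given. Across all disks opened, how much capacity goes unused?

477

Put 90 GB in disk 1; 166 GB remain.
Put 92 GB in disk 1; 74 GB remain.
Put 96 GB in disk 2; 160 GB remain.
Put 102 GB in disk 2; 58 GB remain.
Put 88 GB in disk 3; 168 GB remain.
Put 98 GB in disk 3; 70 GB remain.
Put 97 GB in disk 4; 159 GB remain.
Put 99 GB in disk 4; 60 GB remain.
Put 101 GB in disk 5; 155 GB remain.
Put 91 GB in disk 5; 64 GB remain.
Put 88 GB in disk 6; 168 GB remain.
Put 93 GB in disk 6; 75 GB remain.
Put 85 GB in disk 7; 171 GB remain.
Put 95 GB in disk 7; 76 GB remain.
7 disks × 256 GB = 1792 GB; used 1315 GB; unused 477 GB.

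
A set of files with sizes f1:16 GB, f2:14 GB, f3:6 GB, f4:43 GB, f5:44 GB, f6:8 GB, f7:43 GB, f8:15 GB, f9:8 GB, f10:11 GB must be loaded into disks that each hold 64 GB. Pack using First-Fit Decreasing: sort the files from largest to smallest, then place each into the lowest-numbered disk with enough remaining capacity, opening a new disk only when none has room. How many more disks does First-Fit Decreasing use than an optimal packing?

First-Fit Decreasing: [44,16] [43,15,6] [43,14] [11,8,8] → 4 disks.
Total size 208 GB; any packing needs at least ⌈208/64⌉ = 4 disks.
So 4 is already optimal.

0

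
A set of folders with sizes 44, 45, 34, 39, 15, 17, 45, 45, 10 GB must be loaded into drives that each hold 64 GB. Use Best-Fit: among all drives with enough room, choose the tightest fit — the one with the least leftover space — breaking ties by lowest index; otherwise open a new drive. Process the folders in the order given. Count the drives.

6

Put 44 GB in drive 1; 20 GB remain.
Put 45 GB in drive 2; 19 GB remain.
Put 34 GB in drive 3; 30 GB remain.
Put 39 GB in drive 4; 25 GB remain.
Put 15 GB in drive 2; 4 GB remain.
Put 17 GB in drive 1; 3 GB remain.
Put 45 GB in drive 5; 19 GB remain.
Put 45 GB in drive 6; 19 GB remain.
Put 10 GB in drive 5; 9 GB remain.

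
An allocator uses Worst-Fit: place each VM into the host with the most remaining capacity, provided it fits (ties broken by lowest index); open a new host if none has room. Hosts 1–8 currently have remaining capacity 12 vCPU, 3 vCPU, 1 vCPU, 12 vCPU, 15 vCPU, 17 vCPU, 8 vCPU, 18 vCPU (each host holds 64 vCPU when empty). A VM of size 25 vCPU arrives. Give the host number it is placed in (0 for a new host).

0

No host has ≥ 25 vCPU free, so a new host is opened.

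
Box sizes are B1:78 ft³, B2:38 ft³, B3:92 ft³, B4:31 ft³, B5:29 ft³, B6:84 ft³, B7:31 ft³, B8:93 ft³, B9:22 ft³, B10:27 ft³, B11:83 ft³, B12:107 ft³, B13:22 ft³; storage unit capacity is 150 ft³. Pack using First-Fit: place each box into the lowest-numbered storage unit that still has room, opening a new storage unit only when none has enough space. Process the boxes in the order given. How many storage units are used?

6 storage units

B1 (78 ft³) → storage unit 1 (remaining 72 ft³)
B2 (38 ft³) → storage unit 1 (remaining 34 ft³)
B3 (92 ft³) → storage unit 2 (remaining 58 ft³)
B4 (31 ft³) → storage unit 1 (remaining 3 ft³)
B5 (29 ft³) → storage unit 2 (remaining 29 ft³)
B6 (84 ft³) → storage unit 3 (remaining 66 ft³)
B7 (31 ft³) → storage unit 3 (remaining 35 ft³)
B8 (93 ft³) → storage unit 4 (remaining 57 ft³)
B9 (22 ft³) → storage unit 2 (remaining 7 ft³)
B10 (27 ft³) → storage unit 3 (remaining 8 ft³)
B11 (83 ft³) → storage unit 5 (remaining 67 ft³)
B12 (107 ft³) → storage unit 6 (remaining 43 ft³)
B13 (22 ft³) → storage unit 4 (remaining 35 ft³)
Final storage units: [78,38,31] [92,29,22] [84,31,27] [93,22] [83] [107].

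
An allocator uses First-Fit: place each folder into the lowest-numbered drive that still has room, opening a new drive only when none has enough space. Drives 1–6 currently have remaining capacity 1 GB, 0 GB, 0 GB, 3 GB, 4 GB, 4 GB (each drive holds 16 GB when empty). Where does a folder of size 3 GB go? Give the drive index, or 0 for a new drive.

Drives with room: drive 4 (3 GB), drive 5 (4 GB), drive 6 (4 GB).
The first with room is drive 4.

4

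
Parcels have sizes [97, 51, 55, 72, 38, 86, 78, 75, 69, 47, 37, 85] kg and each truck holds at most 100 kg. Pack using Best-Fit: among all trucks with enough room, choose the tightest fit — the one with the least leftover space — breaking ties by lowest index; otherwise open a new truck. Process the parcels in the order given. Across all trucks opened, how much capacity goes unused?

210

97 kg → truck 1 (remaining 3 kg)
51 kg → truck 2 (remaining 49 kg)
55 kg → truck 3 (remaining 45 kg)
72 kg → truck 4 (remaining 28 kg)
38 kg → truck 3 (remaining 7 kg)
86 kg → truck 5 (remaining 14 kg)
78 kg → truck 6 (remaining 22 kg)
75 kg → truck 7 (remaining 25 kg)
69 kg → truck 8 (remaining 31 kg)
47 kg → truck 2 (remaining 2 kg)
37 kg → truck 9 (remaining 63 kg)
85 kg → truck 10 (remaining 15 kg)
10 trucks × 100 kg = 1000 kg; used 790 kg; unused 210 kg.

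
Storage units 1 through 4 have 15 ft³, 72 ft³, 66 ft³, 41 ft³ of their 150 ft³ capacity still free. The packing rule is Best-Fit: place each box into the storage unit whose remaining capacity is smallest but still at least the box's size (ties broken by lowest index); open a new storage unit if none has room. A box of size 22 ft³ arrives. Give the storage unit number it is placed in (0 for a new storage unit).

4

Storage units with room: storage unit 2 (72 ft³), storage unit 3 (66 ft³), storage unit 4 (41 ft³).
Tightest fit is storage unit 4 with 41 ft³ free.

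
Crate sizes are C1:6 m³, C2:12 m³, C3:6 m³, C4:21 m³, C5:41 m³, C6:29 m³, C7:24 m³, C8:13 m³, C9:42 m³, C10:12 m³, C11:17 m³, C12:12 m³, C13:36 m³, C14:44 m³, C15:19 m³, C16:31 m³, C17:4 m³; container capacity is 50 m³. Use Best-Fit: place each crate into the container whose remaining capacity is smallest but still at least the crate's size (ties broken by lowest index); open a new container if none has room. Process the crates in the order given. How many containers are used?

9

container 1: place C1 (6 m³), 44 m³ left
container 1: place C2 (12 m³), 32 m³ left
container 1: place C3 (6 m³), 26 m³ left
container 1: place C4 (21 m³), 5 m³ left
container 2: place C5 (41 m³), 9 m³ left
container 3: place C6 (29 m³), 21 m³ left
container 4: place C7 (24 m³), 26 m³ left
container 3: place C8 (13 m³), 8 m³ left
container 5: place C9 (42 m³), 8 m³ left
container 4: place C10 (12 m³), 14 m³ left
container 6: place C11 (17 m³), 33 m³ left
container 4: place C12 (12 m³), 2 m³ left
container 7: place C13 (36 m³), 14 m³ left
container 8: place C14 (44 m³), 6 m³ left
container 6: place C15 (19 m³), 14 m³ left
container 9: place C16 (31 m³), 19 m³ left
container 1: place C17 (4 m³), 1 m³ left
Final containers: [6,12,6,21,4] [41] [29,13] [24,12,12] [42] [17,19] [36] [44] [31].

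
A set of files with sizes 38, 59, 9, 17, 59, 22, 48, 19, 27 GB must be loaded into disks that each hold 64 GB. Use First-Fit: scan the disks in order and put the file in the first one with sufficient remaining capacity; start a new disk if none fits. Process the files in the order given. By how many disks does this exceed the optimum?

1

First-Fit: [38,9,17] [59] [59] [22,19] [48] [27] → 6 disks.
Total size 298 GB; any packing needs at least ⌈298/64⌉ = 5 disks.
An optimal packing achieves that bound: [59] [59] [48,9] [38,22] [27,19,17] → 5 disks.
Excess: 6 − 5 = 1.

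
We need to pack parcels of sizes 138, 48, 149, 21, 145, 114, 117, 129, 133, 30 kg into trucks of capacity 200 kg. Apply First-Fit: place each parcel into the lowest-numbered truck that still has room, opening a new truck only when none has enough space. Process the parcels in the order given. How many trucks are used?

7

Put 138 kg in truck 1; 62 kg remain.
Put 48 kg in truck 1; 14 kg remain.
Put 149 kg in truck 2; 51 kg remain.
Put 21 kg in truck 2; 30 kg remain.
Put 145 kg in truck 3; 55 kg remain.
Put 114 kg in truck 4; 86 kg remain.
Put 117 kg in truck 5; 83 kg remain.
Put 129 kg in truck 6; 71 kg remain.
Put 133 kg in truck 7; 67 kg remain.
Put 30 kg in truck 2; 0 kg remain.
Final trucks: [138,48] [149,21,30] [145] [114] [117] [129] [133].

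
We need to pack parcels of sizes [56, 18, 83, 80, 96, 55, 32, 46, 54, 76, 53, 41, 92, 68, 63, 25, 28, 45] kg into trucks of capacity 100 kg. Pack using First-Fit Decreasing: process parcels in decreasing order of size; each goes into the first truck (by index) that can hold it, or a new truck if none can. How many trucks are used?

11

Sorted descending: 96, 92, 83, 80, 76, 68, 63, 56, 55, 54, 53, 46, 45, 41, 32, 28, 25, 18.
truck 1: place 96 kg, 4 kg left
truck 2: place 92 kg, 8 kg left
truck 3: place 83 kg, 17 kg left
truck 4: place 80 kg, 20 kg left
truck 5: place 76 kg, 24 kg left
truck 6: place 68 kg, 32 kg left
truck 7: place 63 kg, 37 kg left
truck 8: place 56 kg, 44 kg left
truck 9: place 55 kg, 45 kg left
truck 10: place 54 kg, 46 kg left
truck 11: place 53 kg, 47 kg left
truck 10: place 46 kg, 0 kg left
truck 9: place 45 kg, 0 kg left
truck 8: place 41 kg, 3 kg left
truck 6: place 32 kg, 0 kg left
truck 7: place 28 kg, 9 kg left
truck 11: place 25 kg, 22 kg left
truck 4: place 18 kg, 2 kg left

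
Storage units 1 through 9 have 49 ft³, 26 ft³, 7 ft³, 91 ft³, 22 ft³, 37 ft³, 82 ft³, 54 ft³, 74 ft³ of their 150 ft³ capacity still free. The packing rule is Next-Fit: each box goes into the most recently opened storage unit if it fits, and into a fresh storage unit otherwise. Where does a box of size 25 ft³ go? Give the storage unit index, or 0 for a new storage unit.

9

Next-Fit only looks at storage unit 9, which has 74 ft³ free.
25 ft³ fits there.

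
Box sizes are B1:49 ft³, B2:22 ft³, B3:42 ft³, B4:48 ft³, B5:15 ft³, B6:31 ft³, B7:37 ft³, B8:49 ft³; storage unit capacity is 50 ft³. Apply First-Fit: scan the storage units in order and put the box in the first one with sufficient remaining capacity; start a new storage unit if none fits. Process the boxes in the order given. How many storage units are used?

7 storage units

Put B1 (49 ft³) in storage unit 1; 1 ft³ remain.
Put B2 (22 ft³) in storage unit 2; 28 ft³ remain.
Put B3 (42 ft³) in storage unit 3; 8 ft³ remain.
Put B4 (48 ft³) in storage unit 4; 2 ft³ remain.
Put B5 (15 ft³) in storage unit 2; 13 ft³ remain.
Put B6 (31 ft³) in storage unit 5; 19 ft³ remain.
Put B7 (37 ft³) in storage unit 6; 13 ft³ remain.
Put B8 (49 ft³) in storage unit 7; 1 ft³ remain.
Final storage units: [49] [22,15] [42] [48] [31] [37] [49].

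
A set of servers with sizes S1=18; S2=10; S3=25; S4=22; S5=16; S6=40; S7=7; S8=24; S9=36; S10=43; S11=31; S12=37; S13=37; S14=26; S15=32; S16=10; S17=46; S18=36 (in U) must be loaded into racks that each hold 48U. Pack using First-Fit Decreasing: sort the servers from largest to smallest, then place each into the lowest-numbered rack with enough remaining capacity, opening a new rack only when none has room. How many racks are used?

Sorted descending: 46, 43, 40, 37, 37, 36, 36, 32, 31, 26, 25, 24, 22, 18, 16, 10, 10, 7.
46U → rack 1 (remaining 2U)
43U → rack 2 (remaining 5U)
40U → rack 3 (remaining 8U)
37U → rack 4 (remaining 11U)
37U → rack 5 (remaining 11U)
36U → rack 6 (remaining 12U)
36U → rack 7 (remaining 12U)
32U → rack 8 (remaining 16U)
31U → rack 9 (remaining 17U)
26U → rack 10 (remaining 22U)
25U → rack 11 (remaining 23U)
24U → rack 12 (remaining 24U)
22U → rack 10 (remaining 0U)
18U → rack 11 (remaining 5U)
16U → rack 8 (remaining 0U)
10U → rack 4 (remaining 1U)
10U → rack 5 (remaining 1U)
7U → rack 3 (remaining 1U)
Final racks: [46] [43] [40,7] [37,10] [37,10] [36] [36] [32,16] [31] [26,22] [25,18] [24].

12 racks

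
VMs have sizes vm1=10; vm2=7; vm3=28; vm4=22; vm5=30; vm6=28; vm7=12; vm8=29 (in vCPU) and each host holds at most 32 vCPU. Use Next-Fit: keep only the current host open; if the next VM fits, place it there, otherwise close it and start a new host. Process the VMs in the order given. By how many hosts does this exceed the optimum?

1

Next-Fit: [10,7] [28] [22] [30] [28] [12] [29] → 7 hosts.
Total size 166 vCPU; any packing needs at least ⌈166/32⌉ = 6 hosts.
An optimal packing achieves that bound: [30] [29] [28] [28] [22,10] [12,7] → 6 hosts.
Excess: 7 − 6 = 1.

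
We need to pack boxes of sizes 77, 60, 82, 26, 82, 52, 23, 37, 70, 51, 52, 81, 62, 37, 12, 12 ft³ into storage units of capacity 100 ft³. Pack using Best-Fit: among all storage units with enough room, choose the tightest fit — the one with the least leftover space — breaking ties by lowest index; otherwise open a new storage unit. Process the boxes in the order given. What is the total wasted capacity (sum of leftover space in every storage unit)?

77 ft³ → storage unit 1 (remaining 23 ft³)
60 ft³ → storage unit 2 (remaining 40 ft³)
82 ft³ → storage unit 3 (remaining 18 ft³)
26 ft³ → storage unit 2 (remaining 14 ft³)
82 ft³ → storage unit 4 (remaining 18 ft³)
52 ft³ → storage unit 5 (remaining 48 ft³)
23 ft³ → storage unit 1 (remaining 0 ft³)
37 ft³ → storage unit 5 (remaining 11 ft³)
70 ft³ → storage unit 6 (remaining 30 ft³)
51 ft³ → storage unit 7 (remaining 49 ft³)
52 ft³ → storage unit 8 (remaining 48 ft³)
81 ft³ → storage unit 9 (remaining 19 ft³)
62 ft³ → storage unit 10 (remaining 38 ft³)
37 ft³ → storage unit 10 (remaining 1 ft³)
12 ft³ → storage unit 2 (remaining 2 ft³)
12 ft³ → storage unit 3 (remaining 6 ft³)
10 storage units × 100 ft³ = 1000 ft³; used 816 ft³; unused 184 ft³.

184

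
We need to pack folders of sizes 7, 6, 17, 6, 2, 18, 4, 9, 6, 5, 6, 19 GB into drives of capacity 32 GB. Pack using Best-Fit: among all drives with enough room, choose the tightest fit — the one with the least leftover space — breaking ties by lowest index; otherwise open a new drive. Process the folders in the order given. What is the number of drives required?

drive 1: place 7 GB, 25 GB left
drive 1: place 6 GB, 19 GB left
drive 1: place 17 GB, 2 GB left
drive 2: place 6 GB, 26 GB left
drive 1: place 2 GB, 0 GB left
drive 2: place 18 GB, 8 GB left
drive 2: place 4 GB, 4 GB left
drive 3: place 9 GB, 23 GB left
drive 3: place 6 GB, 17 GB left
drive 3: place 5 GB, 12 GB left
drive 3: place 6 GB, 6 GB left
drive 4: place 19 GB, 13 GB left
Final drives: [7,6,17,2] [6,18,4] [9,6,5,6] [19].

4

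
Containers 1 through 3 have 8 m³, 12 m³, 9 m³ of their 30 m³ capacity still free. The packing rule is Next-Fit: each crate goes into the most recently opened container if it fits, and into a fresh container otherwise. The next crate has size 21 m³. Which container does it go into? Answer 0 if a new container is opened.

0

Next-Fit only looks at container 3, which has 9 m³ free.
21 m³ does not fit, so a new container is opened.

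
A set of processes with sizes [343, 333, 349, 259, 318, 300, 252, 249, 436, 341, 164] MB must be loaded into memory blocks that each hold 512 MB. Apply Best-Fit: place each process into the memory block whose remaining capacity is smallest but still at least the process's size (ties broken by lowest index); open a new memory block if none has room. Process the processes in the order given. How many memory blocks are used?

9

memory block 1: place 343 MB, 169 MB left
memory block 2: place 333 MB, 179 MB left
memory block 3: place 349 MB, 163 MB left
memory block 4: place 259 MB, 253 MB left
memory block 5: place 318 MB, 194 MB left
memory block 6: place 300 MB, 212 MB left
memory block 4: place 252 MB, 1 MB left
memory block 7: place 249 MB, 263 MB left
memory block 8: place 436 MB, 76 MB left
memory block 9: place 341 MB, 171 MB left
memory block 1: place 164 MB, 5 MB left
Final memory blocks: [343,164] [333] [349] [259,252] [318] [300] [249] [436] [341].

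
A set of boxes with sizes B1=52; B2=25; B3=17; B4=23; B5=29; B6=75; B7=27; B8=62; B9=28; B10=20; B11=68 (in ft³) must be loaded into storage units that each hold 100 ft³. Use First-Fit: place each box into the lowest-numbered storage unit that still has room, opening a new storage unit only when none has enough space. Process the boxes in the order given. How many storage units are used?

5 storage units

storage unit 1: place B1 (52 ft³), 48 ft³ left
storage unit 1: place B2 (25 ft³), 23 ft³ left
storage unit 1: place B3 (17 ft³), 6 ft³ left
storage unit 2: place B4 (23 ft³), 77 ft³ left
storage unit 2: place B5 (29 ft³), 48 ft³ left
storage unit 3: place B6 (75 ft³), 25 ft³ left
storage unit 2: place B7 (27 ft³), 21 ft³ left
storage unit 4: place B8 (62 ft³), 38 ft³ left
storage unit 4: place B9 (28 ft³), 10 ft³ left
storage unit 2: place B10 (20 ft³), 1 ft³ left
storage unit 5: place B11 (68 ft³), 32 ft³ left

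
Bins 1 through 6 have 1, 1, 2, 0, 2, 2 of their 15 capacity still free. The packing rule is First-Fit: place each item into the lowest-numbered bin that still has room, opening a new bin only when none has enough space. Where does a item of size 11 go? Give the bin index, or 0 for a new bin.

0

No bin has ≥ 11 free, so a new bin is opened.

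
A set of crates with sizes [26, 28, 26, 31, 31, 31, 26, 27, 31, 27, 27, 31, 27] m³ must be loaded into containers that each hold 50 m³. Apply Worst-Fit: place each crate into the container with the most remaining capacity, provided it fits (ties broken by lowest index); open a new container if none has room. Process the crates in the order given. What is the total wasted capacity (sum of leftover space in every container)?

container 1: place 26 m³, 24 m³ left
container 2: place 28 m³, 22 m³ left
container 3: place 26 m³, 24 m³ left
container 4: place 31 m³, 19 m³ left
container 5: place 31 m³, 19 m³ left
container 6: place 31 m³, 19 m³ left
container 7: place 26 m³, 24 m³ left
container 8: place 27 m³, 23 m³ left
container 9: place 31 m³, 19 m³ left
container 10: place 27 m³, 23 m³ left
container 11: place 27 m³, 23 m³ left
container 12: place 31 m³, 19 m³ left
container 13: place 27 m³, 23 m³ left
13 containers × 50 m³ = 650 m³; used 369 m³; unused 281 m³.

281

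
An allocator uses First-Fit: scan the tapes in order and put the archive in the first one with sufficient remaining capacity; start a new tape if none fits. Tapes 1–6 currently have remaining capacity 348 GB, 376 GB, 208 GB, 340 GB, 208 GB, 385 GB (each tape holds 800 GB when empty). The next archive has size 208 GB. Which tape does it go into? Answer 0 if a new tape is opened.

Tapes with room: tape 1 (348 GB), tape 2 (376 GB), tape 3 (208 GB), tape 4 (340 GB), tape 5 (208 GB), tape 6 (385 GB).
The first with room is tape 1.

1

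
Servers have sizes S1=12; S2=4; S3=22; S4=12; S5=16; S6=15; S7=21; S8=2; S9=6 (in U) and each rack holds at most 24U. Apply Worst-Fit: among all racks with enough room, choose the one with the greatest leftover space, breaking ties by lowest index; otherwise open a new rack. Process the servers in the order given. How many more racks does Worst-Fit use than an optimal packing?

1

Worst-Fit: [12,4] [22] [12,2,6] [16] [15] [21] → 6 racks.
Total size 110U; any packing needs at least ⌈110/24⌉ = 5 racks.
An optimal packing achieves that bound: [22,2] [21] [16,6] [15,4] [12,12] → 5 racks.
Excess: 6 − 5 = 1.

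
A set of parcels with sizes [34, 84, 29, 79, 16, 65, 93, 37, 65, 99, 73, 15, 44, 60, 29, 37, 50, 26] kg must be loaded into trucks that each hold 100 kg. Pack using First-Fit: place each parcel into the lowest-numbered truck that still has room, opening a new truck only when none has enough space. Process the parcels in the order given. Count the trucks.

11

34 kg → truck 1 (remaining 66 kg)
84 kg → truck 2 (remaining 16 kg)
29 kg → truck 1 (remaining 37 kg)
79 kg → truck 3 (remaining 21 kg)
16 kg → truck 1 (remaining 21 kg)
65 kg → truck 4 (remaining 35 kg)
93 kg → truck 5 (remaining 7 kg)
37 kg → truck 6 (remaining 63 kg)
65 kg → truck 7 (remaining 35 kg)
99 kg → truck 8 (remaining 1 kg)
73 kg → truck 9 (remaining 27 kg)
15 kg → truck 1 (remaining 6 kg)
44 kg → truck 6 (remaining 19 kg)
60 kg → truck 10 (remaining 40 kg)
29 kg → truck 4 (remaining 6 kg)
37 kg → truck 10 (remaining 3 kg)
50 kg → truck 11 (remaining 50 kg)
26 kg → truck 7 (remaining 9 kg)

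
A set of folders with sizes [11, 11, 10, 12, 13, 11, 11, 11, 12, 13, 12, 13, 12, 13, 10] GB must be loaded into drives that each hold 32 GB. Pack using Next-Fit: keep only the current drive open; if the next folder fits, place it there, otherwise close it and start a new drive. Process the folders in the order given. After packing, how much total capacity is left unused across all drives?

49

11 GB → drive 1 (remaining 21 GB)
11 GB → drive 1 (remaining 10 GB)
10 GB → drive 1 (remaining 0 GB)
12 GB → drive 2 (remaining 20 GB)
13 GB → drive 2 (remaining 7 GB)
11 GB → drive 3 (remaining 21 GB)
11 GB → drive 3 (remaining 10 GB)
11 GB → drive 4 (remaining 21 GB)
12 GB → drive 4 (remaining 9 GB)
13 GB → drive 5 (remaining 19 GB)
12 GB → drive 5 (remaining 7 GB)
13 GB → drive 6 (remaining 19 GB)
12 GB → drive 6 (remaining 7 GB)
13 GB → drive 7 (remaining 19 GB)
10 GB → drive 7 (remaining 9 GB)
7 drives × 32 GB = 224 GB; used 175 GB; unused 49 GB.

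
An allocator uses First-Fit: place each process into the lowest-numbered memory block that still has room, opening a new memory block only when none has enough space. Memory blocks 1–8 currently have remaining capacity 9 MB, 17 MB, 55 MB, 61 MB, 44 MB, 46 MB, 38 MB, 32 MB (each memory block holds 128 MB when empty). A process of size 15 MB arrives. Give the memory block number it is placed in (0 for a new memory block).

2

Memory blocks with room: memory block 2 (17 MB), memory block 3 (55 MB), memory block 4 (61 MB), memory block 5 (44 MB), memory block 6 (46 MB), memory block 7 (38 MB), memory block 8 (32 MB).
The first with room is memory block 2.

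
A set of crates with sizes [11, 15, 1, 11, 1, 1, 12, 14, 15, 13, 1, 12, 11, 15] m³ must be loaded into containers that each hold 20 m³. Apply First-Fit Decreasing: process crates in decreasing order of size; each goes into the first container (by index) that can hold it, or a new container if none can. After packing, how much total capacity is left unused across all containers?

Sorted descending: 15, 15, 15, 14, 13, 12, 12, 11, 11, 11, 1, 1, 1, 1.
Put 15 m³ in container 1; 5 m³ remain.
Put 15 m³ in container 2; 5 m³ remain.
Put 15 m³ in container 3; 5 m³ remain.
Put 14 m³ in container 4; 6 m³ remain.
Put 13 m³ in container 5; 7 m³ remain.
Put 12 m³ in container 6; 8 m³ remain.
Put 12 m³ in container 7; 8 m³ remain.
Put 11 m³ in container 8; 9 m³ remain.
Put 11 m³ in container 9; 9 m³ remain.
Put 11 m³ in container 10; 9 m³ remain.
Put 1 m³ in container 1; 4 m³ remain.
Put 1 m³ in container 1; 3 m³ remain.
Put 1 m³ in container 1; 2 m³ remain.
Put 1 m³ in container 1; 1 m³ remain.
10 containers × 20 m³ = 200 m³; used 133 m³; unused 67 m³.

67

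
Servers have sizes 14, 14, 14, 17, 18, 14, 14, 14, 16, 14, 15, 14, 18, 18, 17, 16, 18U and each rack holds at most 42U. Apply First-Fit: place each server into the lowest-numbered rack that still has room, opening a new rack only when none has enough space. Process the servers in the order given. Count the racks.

8

rack 1: place 14U, 28U left
rack 1: place 14U, 14U left
rack 1: place 14U, 0U left
rack 2: place 17U, 25U left
rack 2: place 18U, 7U left
rack 3: place 14U, 28U left
rack 3: place 14U, 14U left
rack 3: place 14U, 0U left
rack 4: place 16U, 26U left
rack 4: place 14U, 12U left
rack 5: place 15U, 27U left
rack 5: place 14U, 13U left
rack 6: place 18U, 24U left
rack 6: place 18U, 6U left
rack 7: place 17U, 25U left
rack 7: place 16U, 9U left
rack 8: place 18U, 24U left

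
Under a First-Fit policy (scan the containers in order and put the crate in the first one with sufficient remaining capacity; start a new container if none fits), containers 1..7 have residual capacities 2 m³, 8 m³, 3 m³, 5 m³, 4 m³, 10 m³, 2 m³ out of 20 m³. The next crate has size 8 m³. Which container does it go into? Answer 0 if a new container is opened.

2

Containers with room: container 2 (8 m³), container 6 (10 m³).
The first with room is container 2.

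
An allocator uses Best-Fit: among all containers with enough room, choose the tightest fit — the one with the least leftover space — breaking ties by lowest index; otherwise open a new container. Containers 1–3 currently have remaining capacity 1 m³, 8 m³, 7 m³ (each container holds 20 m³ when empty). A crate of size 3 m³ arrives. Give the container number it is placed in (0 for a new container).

3

Containers with room: container 2 (8 m³), container 3 (7 m³).
Tightest fit is container 3 with 7 m³ free.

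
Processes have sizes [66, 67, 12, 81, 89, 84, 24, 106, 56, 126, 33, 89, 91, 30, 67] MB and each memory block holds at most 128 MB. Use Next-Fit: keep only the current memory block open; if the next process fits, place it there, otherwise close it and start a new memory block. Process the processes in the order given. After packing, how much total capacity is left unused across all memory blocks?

387

Put 66 MB in memory block 1; 62 MB remain.
Put 67 MB in memory block 2; 61 MB remain.
Put 12 MB in memory block 2; 49 MB remain.
Put 81 MB in memory block 3; 47 MB remain.
Put 89 MB in memory block 4; 39 MB remain.
Put 84 MB in memory block 5; 44 MB remain.
Put 24 MB in memory block 5; 20 MB remain.
Put 106 MB in memory block 6; 22 MB remain.
Put 56 MB in memory block 7; 72 MB remain.
Put 126 MB in memory block 8; 2 MB remain.
Put 33 MB in memory block 9; 95 MB remain.
Put 89 MB in memory block 9; 6 MB remain.
Put 91 MB in memory block 10; 37 MB remain.
Put 30 MB in memory block 10; 7 MB remain.
Put 67 MB in memory block 11; 61 MB remain.
11 memory blocks × 128 MB = 1408 MB; used 1021 MB; unused 387 MB.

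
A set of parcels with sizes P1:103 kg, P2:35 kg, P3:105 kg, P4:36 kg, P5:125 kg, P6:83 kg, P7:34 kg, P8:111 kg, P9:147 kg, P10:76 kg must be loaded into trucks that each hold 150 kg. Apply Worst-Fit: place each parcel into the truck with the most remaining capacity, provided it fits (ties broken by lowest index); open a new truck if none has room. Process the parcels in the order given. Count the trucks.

P1 (103 kg) → truck 1 (remaining 47 kg)
P2 (35 kg) → truck 1 (remaining 12 kg)
P3 (105 kg) → truck 2 (remaining 45 kg)
P4 (36 kg) → truck 2 (remaining 9 kg)
P5 (125 kg) → truck 3 (remaining 25 kg)
P6 (83 kg) → truck 4 (remaining 67 kg)
P7 (34 kg) → truck 4 (remaining 33 kg)
P8 (111 kg) → truck 5 (remaining 39 kg)
P9 (147 kg) → truck 6 (remaining 3 kg)
P10 (76 kg) → truck 7 (remaining 74 kg)
Final trucks: [103,35] [105,36] [125] [83,34] [111] [147] [76].

7 trucks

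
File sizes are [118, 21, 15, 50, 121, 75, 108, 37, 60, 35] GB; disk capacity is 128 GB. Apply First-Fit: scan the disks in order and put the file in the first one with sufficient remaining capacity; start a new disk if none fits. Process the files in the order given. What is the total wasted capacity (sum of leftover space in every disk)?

disk 1: place 118 GB, 10 GB left
disk 2: place 21 GB, 107 GB left
disk 2: place 15 GB, 92 GB left
disk 2: place 50 GB, 42 GB left
disk 3: place 121 GB, 7 GB left
disk 4: place 75 GB, 53 GB left
disk 5: place 108 GB, 20 GB left
disk 2: place 37 GB, 5 GB left
disk 6: place 60 GB, 68 GB left
disk 4: place 35 GB, 18 GB left
6 disks × 128 GB = 768 GB; used 640 GB; unused 128 GB.

128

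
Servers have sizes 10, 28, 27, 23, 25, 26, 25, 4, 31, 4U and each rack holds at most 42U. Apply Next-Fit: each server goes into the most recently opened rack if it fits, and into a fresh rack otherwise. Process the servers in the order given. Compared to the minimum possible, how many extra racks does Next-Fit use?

0

Next-Fit: [10,28] [27] [23] [25] [26] [25,4] [31,4] → 7 racks.
7 servers exceed 21U (half the capacity), and no two of those can share a rack, so at least 7 racks are needed.
So 7 is already optimal.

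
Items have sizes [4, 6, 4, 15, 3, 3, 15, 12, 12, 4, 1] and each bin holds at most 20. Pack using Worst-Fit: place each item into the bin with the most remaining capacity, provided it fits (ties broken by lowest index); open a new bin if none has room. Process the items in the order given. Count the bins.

Put 4 in bin 1; 16 remain.
Put 6 in bin 1; 10 remain.
Put 4 in bin 1; 6 remain.
Put 15 in bin 2; 5 remain.
Put 3 in bin 1; 3 remain.
Put 3 in bin 2; 2 remain.
Put 15 in bin 3; 5 remain.
Put 12 in bin 4; 8 remain.
Put 12 in bin 5; 8 remain.
Put 4 in bin 4; 4 remain.
Put 1 in bin 5; 7 remain.

5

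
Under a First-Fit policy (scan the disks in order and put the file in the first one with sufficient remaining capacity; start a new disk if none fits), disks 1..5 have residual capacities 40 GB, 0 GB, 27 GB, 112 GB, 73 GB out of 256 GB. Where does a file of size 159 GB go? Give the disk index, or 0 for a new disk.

No disk has ≥ 159 GB free, so a new disk is opened.

0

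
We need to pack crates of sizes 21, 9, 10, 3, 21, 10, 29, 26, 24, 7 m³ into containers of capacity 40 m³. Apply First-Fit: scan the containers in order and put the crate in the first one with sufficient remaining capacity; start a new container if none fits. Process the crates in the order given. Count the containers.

5 containers

21 m³ → container 1 (remaining 19 m³)
9 m³ → container 1 (remaining 10 m³)
10 m³ → container 1 (remaining 0 m³)
3 m³ → container 2 (remaining 37 m³)
21 m³ → container 2 (remaining 16 m³)
10 m³ → container 2 (remaining 6 m³)
29 m³ → container 3 (remaining 11 m³)
26 m³ → container 4 (remaining 14 m³)
24 m³ → container 5 (remaining 16 m³)
7 m³ → container 3 (remaining 4 m³)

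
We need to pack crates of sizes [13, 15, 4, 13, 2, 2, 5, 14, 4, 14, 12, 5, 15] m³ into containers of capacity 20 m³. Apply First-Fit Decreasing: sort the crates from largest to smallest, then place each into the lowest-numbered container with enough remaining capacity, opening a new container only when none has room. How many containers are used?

Sorted descending: 15, 15, 14, 14, 13, 13, 12, 5, 5, 4, 4, 2, 2.
15 m³ → container 1 (remaining 5 m³)
15 m³ → container 2 (remaining 5 m³)
14 m³ → container 3 (remaining 6 m³)
14 m³ → container 4 (remaining 6 m³)
13 m³ → container 5 (remaining 7 m³)
13 m³ → container 6 (remaining 7 m³)
12 m³ → container 7 (remaining 8 m³)
5 m³ → container 1 (remaining 0 m³)
5 m³ → container 2 (remaining 0 m³)
4 m³ → container 3 (remaining 2 m³)
4 m³ → container 4 (remaining 2 m³)
2 m³ → container 3 (remaining 0 m³)
2 m³ → container 4 (remaining 0 m³)

7 containers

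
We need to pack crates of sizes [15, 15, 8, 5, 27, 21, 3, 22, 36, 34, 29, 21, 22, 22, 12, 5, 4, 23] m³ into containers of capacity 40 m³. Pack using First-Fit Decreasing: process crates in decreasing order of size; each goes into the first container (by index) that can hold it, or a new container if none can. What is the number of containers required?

10

Sorted descending: 36, 34, 29, 27, 23, 22, 22, 22, 21, 21, 15, 15, 12, 8, 5, 5, 4, 3.
Put 36 m³ in container 1; 4 m³ remain.
Put 34 m³ in container 2; 6 m³ remain.
Put 29 m³ in container 3; 11 m³ remain.
Put 27 m³ in container 4; 13 m³ remain.
Put 23 m³ in container 5; 17 m³ remain.
Put 22 m³ in container 6; 18 m³ remain.
Put 22 m³ in container 7; 18 m³ remain.
Put 22 m³ in container 8; 18 m³ remain.
Put 21 m³ in container 9; 19 m³ remain.
Put 21 m³ in container 10; 19 m³ remain.
Put 15 m³ in container 5; 2 m³ remain.
Put 15 m³ in container 6; 3 m³ remain.
Put 12 m³ in container 4; 1 m³ remain.
Put 8 m³ in container 3; 3 m³ remain.
Put 5 m³ in container 2; 1 m³ remain.
Put 5 m³ in container 7; 13 m³ remain.
Put 4 m³ in container 1; 0 m³ remain.
Put 3 m³ in container 3; 0 m³ remain.
Final containers: [36,4] [34,5] [29,8,3] [27,12] [23,15] [22,15] [22,5] [22] [21] [21].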